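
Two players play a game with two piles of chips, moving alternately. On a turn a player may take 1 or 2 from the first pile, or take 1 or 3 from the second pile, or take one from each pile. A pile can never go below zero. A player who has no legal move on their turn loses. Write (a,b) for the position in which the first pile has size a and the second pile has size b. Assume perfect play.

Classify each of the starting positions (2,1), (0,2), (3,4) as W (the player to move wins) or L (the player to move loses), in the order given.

(2,1): L, (0,2): L, (3,4): W

Label each position W (a win for the player to move) or L (a loss). A position with no legal move is L; any other position is W exactly when some move reaches an L, and L when every move reaches a W.
No move ever increases a pile, so every position that can arise here has a ≤ 3 and b ≤ 4; it is enough to label the cells with 0 ≤ a ≤ 3 and 0 ≤ b ≤ 4.
Every move lowers a or b (never raises either), so fill the grid row by row in increasing a, and left to right within a row: each cell's successors are then already labelled.
      b=0  b=1  b=2  b=3  b=4
a=0:    L    W    L    W    L
a=1:    W    W    W    W    W
a=2:    W    L    W    L    W
a=3:    L    W    W    W    W
Cells with no legal move (terminal, hence L): (0,0).
The remaining L cells, each justified by listing all of its moves:
(0,2): only reaches (0,1)(W), which is W → L
(0,4): only reaches (0,3)(W), (0,1)(W), all W → L
(2,1): only reaches (1,1)(W), (0,1)(W), (2,0)(W), (1,0)(W), all W → L
(2,3): only reaches (1,3)(W), (0,3)(W), (2,2)(W), (2,0)(W), (1,2)(W), all W → L
(3,0): only reaches (2,0)(W), (1,0)(W), all W → L
Every other cell has at least one move into one of the L cells above, so it is W.
(2,1): one of the L cells justified above, so L
(0,2): one of the L cells justified above, so L
(3,4): the move to (2,3) reaches an L cell, so W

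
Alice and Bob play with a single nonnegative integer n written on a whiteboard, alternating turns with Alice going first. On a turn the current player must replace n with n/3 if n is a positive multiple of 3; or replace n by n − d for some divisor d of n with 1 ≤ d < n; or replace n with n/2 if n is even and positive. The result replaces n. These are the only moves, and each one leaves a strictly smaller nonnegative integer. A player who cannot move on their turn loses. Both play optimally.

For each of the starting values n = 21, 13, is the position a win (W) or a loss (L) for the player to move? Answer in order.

Classify positions by backward induction: terminal positions (no move available) are L. From any other position, the mover wins iff some move reaches an L.
n=0: no move → L
n=1: no move → L
n=2: can move to 1, which is L ⇒ W
n=3: can move to 1, which is L ⇒ W
n=4: moves to 2(W), 3(W); every one is W ⇒ L
n=5: can move to 4, which is L ⇒ W
n=6: can move to 4, which is L ⇒ W
n=7: the only move is to 6(W), a W ⇒ L
n=8: can move to 4, which is L ⇒ W
n=9: moves to 3(W), 6(W), 8(W); every one is W ⇒ L
n=10: can move to 9, which is L ⇒ W
n=11: the only move is to 10(W), a W ⇒ L
n=12: can move to 4, which is L ⇒ W
n=13: the only move is to 12(W), a W ⇒ L
n=14: can move to 7, which is L ⇒ W
n=15: moves to 5(W), 10(W), 12(W), 14(W); every one is W ⇒ L
n=16: can move to 15, which is L ⇒ W
n=17: the only move is to 16(W), a W ⇒ L
n=18: can move to 9, which is L ⇒ W
n=19: the only move is to 18(W), a W ⇒ L
n=20: can move to 15, which is L ⇒ W
n=21: can move to 7, which is L ⇒ W

21: W, 13: L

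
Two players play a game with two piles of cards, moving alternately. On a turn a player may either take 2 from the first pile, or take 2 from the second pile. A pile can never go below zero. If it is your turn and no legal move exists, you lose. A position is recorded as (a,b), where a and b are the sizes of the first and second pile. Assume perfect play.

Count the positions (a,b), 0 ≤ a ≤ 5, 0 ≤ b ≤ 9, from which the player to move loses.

Positions with no move are L. A position that does have a move is losing for the player to move precisely when every available move leads to a winning position for the opponent. Fill in the labels:
Every move lowers a or b (never raises either), so fill the grid row by row in increasing a, and left to right within a row: each cell's successors are then already labelled.
      b=0  b=1  b=2  b=3  b=4  b=5  b=6  b=7  b=8  b=9
a=0:    L    L    W    W    L    L    W    W    L    L
a=1:    L    L    W    W    L    L    W    W    L    L
a=2:    W    W    L    L    W    W    L    L    W    W
a=3:    W    W    L    L    W    W    L    L    W    W
a=4:    L    L    W    W    L    L    W    W    L    L
a=5:    L    L    W    W    L    L    W    W    L    L
Cells with no legal move (terminal, hence L): (0,0), (0,1), (1,0), (1,1).
The remaining L cells, each justified by listing all of its moves:
(0,4): the only move is to (0,2)(W), a W ⇒ L
(0,5): the only move is to (0,3)(W), a W ⇒ L
(0,8): the only move is to (0,6)(W), a W ⇒ L
(0,9): the only move is to (0,7)(W), a W ⇒ L
(1,4): the only move is to (1,2)(W), a W ⇒ L
(1,5): the only move is to (1,3)(W), a W ⇒ L
(1,8): the only move is to (1,6)(W), a W ⇒ L
(1,9): the only move is to (1,7)(W), a W ⇒ L
(2,2): moves to (0,2)(W), (2,0)(W); every one is W ⇒ L
(2,3): moves to (0,3)(W), (2,1)(W); every one is W ⇒ L
(2,6): moves to (0,6)(W), (2,4)(W); every one is W ⇒ L
(2,7): moves to (0,7)(W), (2,5)(W); every one is W ⇒ L
(3,2): moves to (1,2)(W), (3,0)(W); every one is W ⇒ L
(3,3): moves to (1,3)(W), (3,1)(W); every one is W ⇒ L
(3,6): moves to (1,6)(W), (3,4)(W); every one is W ⇒ L
(3,7): moves to (1,7)(W), (3,5)(W); every one is W ⇒ L
(4,0): the only move is to (2,0)(W), a W ⇒ L
(4,1): the only move is to (2,1)(W), a W ⇒ L
(4,4): moves to (2,4)(W), (4,2)(W); every one is W ⇒ L
(4,5): moves to (2,5)(W), (4,3)(W); every one is W ⇒ L
(4,8): moves to (2,8)(W), (4,6)(W); every one is W ⇒ L
(4,9): moves to (2,9)(W), (4,7)(W); every one is W ⇒ L
(5,0): the only move is to (3,0)(W), a W ⇒ L
(5,1): the only move is to (3,1)(W), a W ⇒ L
(5,4): moves to (3,4)(W), (5,2)(W); every one is W ⇒ L
(5,5): moves to (3,5)(W), (5,3)(W); every one is W ⇒ L
(5,8): moves to (3,8)(W), (5,6)(W); every one is W ⇒ L
(5,9): moves to (3,9)(W), (5,7)(W); every one is W ⇒ L
Every other cell has at least one move into one of the L cells above, so it is W.
L cells per row: a=0: 6, a=1: 6, a=2: 4, a=3: 4, a=4: 6, a=5: 6; total 32.

32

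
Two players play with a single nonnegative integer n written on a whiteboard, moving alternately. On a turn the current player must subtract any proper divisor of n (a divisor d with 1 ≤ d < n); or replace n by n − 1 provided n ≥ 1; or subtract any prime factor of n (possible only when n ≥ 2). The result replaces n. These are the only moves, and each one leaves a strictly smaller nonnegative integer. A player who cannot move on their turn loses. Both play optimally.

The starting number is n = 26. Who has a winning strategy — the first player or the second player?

Work bottom-up. With no move the player to move loses. Otherwise the position is W if at least one move leads to an L position for the opponent, and L if every move leads to a W.
n=0: no move → L
n=1: can move to 0, which is L ⇒ W
n=2: can move to 0, which is L ⇒ W
n=3: can move to 0, which is L ⇒ W
n=4: moves to 2(W), 3(W); every one is W ⇒ L
n=5: can move to 0, which is L ⇒ W
n=6: can move to 4, which is L ⇒ W
n=7: can move to 0, which is L ⇒ W
n=8: can move to 4, which is L ⇒ W
n=9: moves to 6(W), 8(W); every one is W ⇒ L
n=10: can move to 9, which is L ⇒ W
n=11: can move to 0, which is L ⇒ W
n=12: can move to 9, which is L ⇒ W
n=13: can move to 0, which is L ⇒ W
n=14: moves to 7(W), 12(W), 13(W); every one is W ⇒ L
n=15: can move to 14, which is L ⇒ W
n=16: can move to 14, which is L ⇒ W
n=17: can move to 0, which is L ⇒ W
n=18: can move to 9, which is L ⇒ W
n=19: can move to 0, which is L ⇒ W
n=20: moves to 10(W), 15(W), 16(W), 18(W), 19(W); every one is W ⇒ L
n=21: can move to 14, which is L ⇒ W
n=22: can move to 20, which is L ⇒ W
n=23: can move to 0, which is L ⇒ W
n=24: can move to 20, which is L ⇒ W
n=25: can move to 20, which is L ⇒ W
n=26: moves to 13(W), 24(W), 25(W); every one is W ⇒ L
Every move from 26 reaches a W position, so the mover loses.

The second player wins.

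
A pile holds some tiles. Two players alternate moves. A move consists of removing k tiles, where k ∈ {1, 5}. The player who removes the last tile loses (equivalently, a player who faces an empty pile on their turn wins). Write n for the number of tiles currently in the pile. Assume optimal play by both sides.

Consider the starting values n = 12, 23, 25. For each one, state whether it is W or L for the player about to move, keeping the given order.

Classify positions by backward induction: terminal positions (no move available) are W. From any other position, the mover wins iff some move reaches an L.
n=0: no move; the opponent has just taken the last tile and therefore loses → W
n=1: the only move is to 0(W), a W ⇒ L
n=2: can move to 1, which is L ⇒ W
n=3: the only move is to 2(W), a W ⇒ L
n=4: can move to 3, which is L ⇒ W
n=5: moves to 4(W), 0(W); every one is W ⇒ L
n=6: can move to 5, which is L ⇒ W
n=7: moves to 6(W), 2(W); every one is W ⇒ L
n=8: can move to 7, which is L ⇒ W
n=9: moves to 8(W), 4(W); every one is W ⇒ L
n=10: can move to 9, which is L ⇒ W
n=11: moves to 10(W), 6(W); every one is W ⇒ L
n=12: can move to 11, which is L ⇒ W
n=13: moves to 12(W), 8(W); every one is W ⇒ L
n=14: can move to 13, which is L ⇒ W
n=15: moves to 14(W), 10(W); every one is W ⇒ L
n=16: can move to 15, which is L ⇒ W
n=17: moves to 16(W), 12(W); every one is W ⇒ L
n=18: can move to 17, which is L ⇒ W
n=19: moves to 18(W), 14(W); every one is W ⇒ L
n=20: can move to 19, which is L ⇒ W
n=21: moves to 20(W), 16(W); every one is W ⇒ L
n=22: can move to 21, which is L ⇒ W
n=23: moves to 22(W), 18(W); every one is W ⇒ L
n=24: can move to 23, which is L ⇒ W
n=25: moves to 24(W), 20(W); every one is W ⇒ L

12: W, 23: L, 25: L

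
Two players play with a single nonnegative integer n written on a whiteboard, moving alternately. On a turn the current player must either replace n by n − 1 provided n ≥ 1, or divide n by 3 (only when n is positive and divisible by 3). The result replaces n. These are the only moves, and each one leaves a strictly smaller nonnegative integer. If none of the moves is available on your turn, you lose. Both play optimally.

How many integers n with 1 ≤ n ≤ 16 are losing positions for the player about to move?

7

Use the standard recursion: the mover loses at a terminal position; elsewhere, the mover wins exactly when some move hands the opponent an L position.
n=0: no move → L
n=1: reaches L-position 0 → W
n=2: only reaches 1(W), which is W → L
n=3: reaches L-position 2 → W
n=4: only reaches 3(W), which is W → L
n=5: reaches L-position 4 → W
n=6: reaches L-position 2 → W
n=7: only reaches 6(W), which is W → L
n=8: reaches L-position 7 → W
n=9: only reaches 3(W), 8(W), all W → L
n=10: reaches L-position 9 → W
n=11: only reaches 10(W), which is W → L
n=12: reaches L-position 4 → W
n=13: only reaches 12(W), which is W → L
n=14: reaches L-position 13 → W
n=15: only reaches 5(W), 14(W), all W → L
n=16: reaches L-position 15 → W
L entries with 1 ≤ n ≤ 16 (n=0 is outside the asked range and is not counted): n = 2, 4, 7, 9, 11, 13, 15; that makes 7.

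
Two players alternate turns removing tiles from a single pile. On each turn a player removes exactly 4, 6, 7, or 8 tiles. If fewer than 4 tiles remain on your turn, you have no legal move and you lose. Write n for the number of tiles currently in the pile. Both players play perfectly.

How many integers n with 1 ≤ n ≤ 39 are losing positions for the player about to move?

Compute win/loss labels from the base case upward. A position with no move is L. Any other position is W if it can reach an L in one move, else L.
n=0: no move → L
n=1: no move → L
n=2: no move → L
n=3: no move → L
n=4: →0(L), so W
n=5: →1(L), so W
n=6: →2(L), so W
n=7: →3(L), so W
n=8: →2(L), so W
n=9: →3(L), so W
n=10: →3(L), so W
n=11: →3(L), so W
n=12: →8(W), 6(W), 5(W), 4(W) — all W, so L
n=13: →9(W), 7(W), 6(W), 5(W) — all W, so L
n=14: →10(W), 8(W), 7(W), 6(W) — all W, so L
n=15: →11(W), 9(W), 8(W), 7(W) — all W, so L
n=16: →12(L), so W
n=17: →13(L), so W
n=18: →14(L), so W
n=19: →15(L), so W
n=20: →14(L), so W
n=21: →15(L), so W
n=22: →15(L), so W
n=23: →15(L), so W
n=24: →20(W), 18(W), 17(W), 16(W) — all W, so L
n=25: →21(W), 19(W), 18(W), 17(W) — all W, so L
n=26: →22(W), 20(W), 19(W), 18(W) — all W, so L
n=27: →23(W), 21(W), 20(W), 19(W) — all W, so L
n=28: →24(L), so W
n=29: →25(L), so W
n=30: →26(L), so W
n=31: →27(L), so W
n=32: →26(L), so W
n=33: →27(L), so W
n=34: →27(L), so W
n=35: →27(L), so W
n=36: →32(W), 30(W), 29(W), 28(W) — all W, so L
n=37: →33(W), 31(W), 30(W), 29(W) — all W, so L
n=38: →34(W), 32(W), 31(W), 30(W) — all W, so L
n=39: →35(W), 33(W), 32(W), 31(W) — all W, so L
L entries with 1 ≤ n ≤ 39 (n=0 is outside the asked range and is not counted): n = 1, 2, 3, 12, 13, 14, 15, 24, 25, 26, 27, 36, 37, 38, 39; that makes 15.

15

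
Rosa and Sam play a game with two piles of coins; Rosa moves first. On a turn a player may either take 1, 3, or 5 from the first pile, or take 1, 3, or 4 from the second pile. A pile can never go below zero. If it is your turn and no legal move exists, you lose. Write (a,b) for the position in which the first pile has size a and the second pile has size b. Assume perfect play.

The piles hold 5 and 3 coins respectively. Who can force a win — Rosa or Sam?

Sam wins.

Compute win/loss labels from the base case upward. A position with no move is L. Any other position is W if it can reach an L in one move, else L.
No move ever increases a pile, so every position that can arise here has a ≤ 5 and b ≤ 3; it is enough to label the cells with 0 ≤ a ≤ 5 and 0 ≤ b ≤ 3.
Every move lowers a or b (never raises either), so fill the grid row by row in increasing a, and left to right within a row: each cell's successors are then already labelled.
      b=0  b=1  b=2  b=3
a=0:    L    W    L    W
a=1:    W    L    W    L
a=2:    L    W    L    W
a=3:    W    L    W    L
a=4:    L    W    L    W
a=5:    W    L    W    L
Cells with no legal move (terminal, hence L): (0,0).
The remaining L cells, each justified by listing all of its moves:
(0,2): L (sole option (0,1)(W) is W)
(1,1): L (options (0,1)(W), (1,0)(W) are all W)
(1,3): L (options (0,3)(W), (1,2)(W), (1,0)(W) are all W)
(2,0): L (sole option (1,0)(W) is W)
(2,2): L (options (1,2)(W), (2,1)(W) are all W)
(3,1): L (options (2,1)(W), (0,1)(W), (3,0)(W) are all W)
(3,3): L (options (2,3)(W), (0,3)(W), (3,2)(W), (3,0)(W) are all W)
(4,0): L (options (3,0)(W), (1,0)(W) are all W)
(4,2): L (options (3,2)(W), (1,2)(W), (4,1)(W) are all W)
(5,1): L (options (4,1)(W), (2,1)(W), (0,1)(W), (5,0)(W) are all W)
(5,3): L (options (4,3)(W), (2,3)(W), (0,3)(W), (5,2)(W), (5,0)(W) are all W)
Every other cell has at least one move into one of the L cells above, so it is W.
The starting position (5,3) is L: whatever Rosa does, the opponent receives a W position.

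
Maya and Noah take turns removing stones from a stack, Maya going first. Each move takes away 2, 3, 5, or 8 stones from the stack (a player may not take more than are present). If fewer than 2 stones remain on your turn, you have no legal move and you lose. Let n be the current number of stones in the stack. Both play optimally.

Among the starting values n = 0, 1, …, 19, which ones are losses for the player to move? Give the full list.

Use the standard recursion: the mover loses at a terminal position; elsewhere, the mover wins exactly when some move hands the opponent an L position.
n=0: no move → L
n=1: no move → L
n=2: can move to 0, which is L ⇒ W
n=3: can move to 1, which is L ⇒ W
n=4: can move to 1, which is L ⇒ W
n=5: can move to 0, which is L ⇒ W
n=6: can move to 1, which is L ⇒ W
n=7: moves to 5(W), 4(W), 2(W); every one is W ⇒ L
n=8: can move to 0, which is L ⇒ W
n=9: can move to 7, which is L ⇒ W
n=10: can move to 7, which is L ⇒ W
n=11: moves to 9(W), 8(W), 6(W), 3(W); every one is W ⇒ L
n=12: can move to 7, which is L ⇒ W
n=13: can move to 11, which is L ⇒ W
n=14: can move to 11, which is L ⇒ W
n=15: can move to 7, which is L ⇒ W
n=16: can move to 11, which is L ⇒ W
n=17: moves to 15(W), 14(W), 12(W), 9(W); every one is W ⇒ L
n=18: moves to 16(W), 15(W), 13(W), 10(W); every one is W ⇒ L
n=19: can move to 17, which is L ⇒ W
The losing starting values of n are exactly the entries labelled L in this table (6 of them).

0, 1, 7, 11, 17, 18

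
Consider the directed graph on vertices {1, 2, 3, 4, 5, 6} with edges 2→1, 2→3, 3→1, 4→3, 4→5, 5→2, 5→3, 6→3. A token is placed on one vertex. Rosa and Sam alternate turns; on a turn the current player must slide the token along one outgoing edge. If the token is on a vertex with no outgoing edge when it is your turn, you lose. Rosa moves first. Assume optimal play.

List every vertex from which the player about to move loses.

Use the standard recursion: the mover loses at a terminal position; elsewhere, the mover wins exactly when some move hands the opponent an L position.
Every edge goes from a vertex to one that appears earlier in the order 1, 3, 2, 6, 5, 4, so processing vertices in that order labels each vertex after all of its successors.
1: no outgoing edge → L
3: can move to 1, which is L ⇒ W
2: can move to 1, which is L ⇒ W
6: the only move is to 3(W), a W ⇒ L
5: moves to 2(W), 3(W); every one is W ⇒ L
4: can move to 5, which is L ⇒ W
The losing starting vertices are exactly the entries labelled L in this table (3 of them).

1, 5, 6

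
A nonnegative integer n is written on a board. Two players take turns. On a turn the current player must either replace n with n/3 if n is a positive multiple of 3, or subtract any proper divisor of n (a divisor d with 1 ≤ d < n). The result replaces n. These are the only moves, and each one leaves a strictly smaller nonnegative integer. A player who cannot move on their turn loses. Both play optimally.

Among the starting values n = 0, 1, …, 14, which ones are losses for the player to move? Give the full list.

Classify positions by backward induction: terminal positions (no move available) are L. From any other position, the mover wins iff some move reaches an L.
n=0: no move → L
n=1: no move → L
n=2: W (go to 1, an L position)
n=3: W (go to 1, an L position)
n=4: L (options 2(W), 3(W) are all W)
n=5: W (go to 4, an L position)
n=6: W (go to 4, an L position)
n=7: L (sole option 6(W) is W)
n=8: W (go to 4, an L position)
n=9: L (options 3(W), 6(W), 8(W) are all W)
n=10: W (go to 9, an L position)
n=11: L (sole option 10(W) is W)
n=12: W (go to 4, an L position)
n=13: L (sole option 12(W) is W)
n=14: W (go to 7, an L position)
The losing starting values of n are exactly the entries labelled L in this table (7 of them).

0, 1, 4, 7, 9, 11, 13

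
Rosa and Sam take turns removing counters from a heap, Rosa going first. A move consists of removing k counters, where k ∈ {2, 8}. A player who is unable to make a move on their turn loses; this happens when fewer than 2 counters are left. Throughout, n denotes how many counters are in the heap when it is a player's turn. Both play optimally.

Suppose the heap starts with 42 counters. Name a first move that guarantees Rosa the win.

Remove 2, leaving 40.

Positions with no move are L. A position that does have a move is losing for the player to move precisely when every available move leads to a winning position for the opponent. Fill in the labels:
n=0: no move → L
n=1: no move → L
n=2: W (go to 0, an L position)
n=3: W (go to 1, an L position)
n=4: L (sole option 2(W) is W)
n=5: L (sole option 3(W) is W)
n=6: W (go to 4, an L position)
n=7: W (go to 5, an L position)
n=8: W (go to 0, an L position)
n=9: W (go to 1, an L position)
n=10: L (options 8(W), 2(W) are all W)
n=11: L (options 9(W), 3(W) are all W)
n=12: W (go to 10, an L position)
n=13: W (go to 11, an L position)
n=14: L (options 12(W), 6(W) are all W)
n=15: L (options 13(W), 7(W) are all W)
n=16: W (go to 14, an L position)
n=17: W (go to 15, an L position)
n=18: W (go to 10, an L position)
n=19: W (go to 11, an L position)
n=20: L (options 18(W), 12(W) are all W)
n=21: L (options 19(W), 13(W) are all W)
n=22: W (go to 20, an L position)
n=23: W (go to 21, an L position)
n=24: L (options 22(W), 16(W) are all W)
n=25: L (options 23(W), 17(W) are all W)
n=26: W (go to 24, an L position)
n=27: W (go to 25, an L position)
n=28: W (go to 20, an L position)
n=29: W (go to 21, an L position)
n=30: L (options 28(W), 22(W) are all W)
n=31: L (options 29(W), 23(W) are all W)
n=32: W (go to 30, an L position)
n=33: W (go to 31, an L position)
n=34: L (options 32(W), 26(W) are all W)
n=35: L (options 33(W), 27(W) are all W)
n=36: W (go to 34, an L position)
n=37: W (go to 35, an L position)
n=38: W (go to 30, an L position)
n=39: W (go to 31, an L position)
n=40: L (options 38(W), 32(W) are all W)
n=41: L (options 39(W), 33(W) are all W)
n=42: W (go to 40, an L position)
From 42, the L positions reachable in one move are: 40, 34. Any move reaching one of these is winning.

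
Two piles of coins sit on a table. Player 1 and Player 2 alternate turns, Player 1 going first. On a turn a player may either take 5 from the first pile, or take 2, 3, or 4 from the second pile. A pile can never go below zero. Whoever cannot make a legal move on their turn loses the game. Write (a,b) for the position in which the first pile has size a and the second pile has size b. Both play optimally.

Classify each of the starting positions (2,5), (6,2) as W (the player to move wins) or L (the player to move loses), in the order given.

Label each position W (a win for the player to move) or L (a loss). A position with no legal move is L; any other position is W exactly when some move reaches an L, and L when every move reaches a W.
No move ever increases a pile, so every position that can arise here has a ≤ 6 and b ≤ 5; it is enough to label the cells with 0 ≤ a ≤ 6 and 0 ≤ b ≤ 5.
Every move lowers a or b (never raises either), so fill the grid row by row in increasing a, and left to right within a row: each cell's successors are then already labelled.
      b=0  b=1  b=2  b=3  b=4  b=5
a=0:    L    L    W    W    W    W
a=1:    L    L    W    W    W    W
a=2:    L    L    W    W    W    W
a=3:    L    L    W    W    W    W
a=4:    L    L    W    W    W    W
a=5:    W    W    L    L    W    W
a=6:    W    W    L    L    W    W
Cells with no legal move (terminal, hence L): (0,0), (0,1), (1,0), (1,1), (2,0), (2,1), (3,0), (3,1), (4,0), (4,1).
The remaining L cells, each justified by listing all of its moves:
(5,2): L (options (0,2)(W), (5,0)(W) are all W)
(5,3): L (options (0,3)(W), (5,1)(W), (5,0)(W) are all W)
(6,2): L (options (1,2)(W), (6,0)(W) are all W)
(6,3): L (options (1,3)(W), (6,1)(W), (6,0)(W) are all W)
Every other cell has at least one move into one of the L cells above, so it is W.
(2,5): the move to (2,1) reaches an L cell, so W
(6,2): one of the L cells justified above, so L

(2,5): W, (6,2): L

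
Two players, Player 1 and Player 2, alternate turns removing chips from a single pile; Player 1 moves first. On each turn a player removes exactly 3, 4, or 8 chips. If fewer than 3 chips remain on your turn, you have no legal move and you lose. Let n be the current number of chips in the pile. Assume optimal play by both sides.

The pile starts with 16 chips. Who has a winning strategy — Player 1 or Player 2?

Label each position W (a win for the player to move) or L (a loss). A position with no legal move is L; any other position is W exactly when some move reaches an L, and L when every move reaches a W.
n=0: no move → L
n=1: no move → L
n=2: no move → L
n=3: →0(L), so W
n=4: →1(L), so W
n=5: →2(L), so W
n=6: →2(L), so W
n=7: →4(W), 3(W) — all W, so L
n=8: →0(L), so W
n=9: →1(L), so W
n=10: →7(L), so W
n=11: →7(L), so W
n=12: →9(W), 8(W), 4(W) — all W, so L
n=13: →10(W), 9(W), 5(W) — all W, so L
n=14: →11(W), 10(W), 6(W) — all W, so L
n=15: →12(L), so W
n=16: →13(L), so W
The starting position 16 is W: Player 1 should remove 3, leaving 13, handing over an L position.

Player 1 wins.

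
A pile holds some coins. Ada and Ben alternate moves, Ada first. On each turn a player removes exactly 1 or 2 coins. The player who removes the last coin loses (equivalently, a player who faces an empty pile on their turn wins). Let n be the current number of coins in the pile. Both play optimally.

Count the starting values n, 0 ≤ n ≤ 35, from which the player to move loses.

Use the standard recursion: the mover wins at a terminal position; elsewhere, the mover wins exactly when some move hands the opponent an L position.
n=0: no move; the opponent has just taken the last coin and therefore loses → W
n=1: only reaches 0(W), which is W → L
n=2: reaches L-position 1 → W
n=3: reaches L-position 1 → W
n=4: only reaches 3(W), 2(W), all W → L
n=5: reaches L-position 4 → W
n=6: reaches L-position 4 → W
n=7: only reaches 6(W), 5(W), all W → L
n=8: reaches L-position 7 → W
n=9: reaches L-position 7 → W
n=10: only reaches 9(W), 8(W), all W → L
n=11: reaches L-position 10 → W
n=12: reaches L-position 10 → W
n=13: only reaches 12(W), 11(W), all W → L
n=14: reaches L-position 13 → W
n=15: reaches L-position 13 → W
n=16: only reaches 15(W), 14(W), all W → L
n=17: reaches L-position 16 → W
n=18: reaches L-position 16 → W
n=19: only reaches 18(W), 17(W), all W → L
n=20: reaches L-position 19 → W
n=21: reaches L-position 19 → W
n=22: only reaches 21(W), 20(W), all W → L
n=23: reaches L-position 22 → W
n=24: reaches L-position 22 → W
n=25: only reaches 24(W), 23(W), all W → L
n=26: reaches L-position 25 → W
n=27: reaches L-position 25 → W
n=28: only reaches 27(W), 26(W), all W → L
n=29: reaches L-position 28 → W
n=30: reaches L-position 28 → W
n=31: only reaches 30(W), 29(W), all W → L
n=32: reaches L-position 31 → W
n=33: reaches L-position 31 → W
n=34: only reaches 33(W), 32(W), all W → L
n=35: reaches L-position 34 → W
L entries with 0 ≤ n ≤ 35: n = 1, 4, 7, 10, 13, 16, 19, 22, 25, 28, 31, 34; that makes 12.

12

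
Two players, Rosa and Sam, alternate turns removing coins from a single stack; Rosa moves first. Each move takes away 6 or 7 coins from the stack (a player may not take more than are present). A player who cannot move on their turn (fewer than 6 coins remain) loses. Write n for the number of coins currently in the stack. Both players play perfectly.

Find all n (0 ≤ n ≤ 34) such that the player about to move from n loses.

Classify positions by backward induction: terminal positions (no move available) are L. From any other position, the mover wins iff some move reaches an L.
n=0: no move → L
n=1: no move → L
n=2: no move → L
n=3: no move → L
n=4: no move → L
n=5: no move → L
n=6: W (go to 0, an L position)
n=7: W (go to 1, an L position)
n=8: W (go to 2, an L position)
n=9: W (go to 3, an L position)
n=10: W (go to 4, an L position)
n=11: W (go to 5, an L position)
n=12: W (go to 5, an L position)
n=13: L (options 7(W), 6(W) are all W)
n=14: L (options 8(W), 7(W) are all W)
n=15: L (options 9(W), 8(W) are all W)
n=16: L (options 10(W), 9(W) are all W)
n=17: L (options 11(W), 10(W) are all W)
n=18: L (options 12(W), 11(W) are all W)
n=19: W (go to 13, an L position)
n=20: W (go to 14, an L position)
n=21: W (go to 15, an L position)
n=22: W (go to 16, an L position)
n=23: W (go to 17, an L position)
n=24: W (go to 18, an L position)
n=25: W (go to 18, an L position)
n=26: L (options 20(W), 19(W) are all W)
n=27: L (options 21(W), 20(W) are all W)
n=28: L (options 22(W), 21(W) are all W)
n=29: L (options 23(W), 22(W) are all W)
n=30: L (options 24(W), 23(W) are all W)
n=31: L (options 25(W), 24(W) are all W)
n=32: W (go to 26, an L position)
n=33: W (go to 27, an L position)
n=34: W (go to 28, an L position)
Reading off the rows marked L gives the requested list; there are 18 such values of n.

0, 1, 2, 3, 4, 5, 13, 14, 15, 16, 17, 18, 26, 27, 28, 29, 30, 31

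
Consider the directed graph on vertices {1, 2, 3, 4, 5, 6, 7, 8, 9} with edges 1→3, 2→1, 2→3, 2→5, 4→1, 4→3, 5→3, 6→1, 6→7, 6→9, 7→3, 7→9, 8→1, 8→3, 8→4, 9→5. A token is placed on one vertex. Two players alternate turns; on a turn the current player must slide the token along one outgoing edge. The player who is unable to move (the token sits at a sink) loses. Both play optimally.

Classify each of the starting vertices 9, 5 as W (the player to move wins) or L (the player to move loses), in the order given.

Classify positions by backward induction: terminal positions (no move available) are L. From any other position, the mover wins iff some move reaches an L.
Every edge goes from a vertex to one that appears earlier in the order 3, 5, 9, 7, 1, 4, 8, 2, 6, so processing vertices in that order labels each vertex after all of its successors.
3: no outgoing edge → L
5: can move to 3, which is L ⇒ W
9: the only move is to 5(W), a W ⇒ L
7: can move to 9, which is L ⇒ W
1: can move to 3, which is L ⇒ W
4: can move to 3, which is L ⇒ W
8: can move to 3, which is L ⇒ W
2: can move to 3, which is L ⇒ W
6: can move to 9, which is L ⇒ W

9: L, 5: W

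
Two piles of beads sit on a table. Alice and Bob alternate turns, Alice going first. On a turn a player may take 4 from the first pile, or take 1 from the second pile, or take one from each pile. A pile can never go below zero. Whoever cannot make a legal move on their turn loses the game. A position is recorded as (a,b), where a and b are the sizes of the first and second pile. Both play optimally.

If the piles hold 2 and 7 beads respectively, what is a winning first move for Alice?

Move to (2,6).

Use the standard recursion: the mover loses at a terminal position; elsewhere, the mover wins exactly when some move hands the opponent an L position.
No move ever increases a pile, so every position that can arise here has a ≤ 2 and b ≤ 7; it is enough to label the cells with 0 ≤ a ≤ 2 and 0 ≤ b ≤ 7.
Every move lowers a or b (never raises either), so fill the grid row by row in increasing a, and left to right within a row: each cell's successors are then already labelled.
      b=0  b=1  b=2  b=3  b=4  b=5  b=6  b=7
a=0:    L    W    L    W    L    W    L    W
a=1:    L    W    L    W    L    W    L    W
a=2:    L    W    L    W    L    W    L    W
Cells with no legal move (terminal, hence L): (0,0), (1,0), (2,0).
The remaining L cells, each justified by listing all of its moves:
(0,2): L (sole option (0,1)(W) is W)
(0,4): L (sole option (0,3)(W) is W)
(0,6): L (sole option (0,5)(W) is W)
(1,2): L (options (1,1)(W), (0,1)(W) are all W)
(1,4): L (options (1,3)(W), (0,3)(W) are all W)
(1,6): L (options (1,5)(W), (0,5)(W) are all W)
(2,2): L (options (2,1)(W), (1,1)(W) are all W)
(2,4): L (options (2,3)(W), (1,3)(W) are all W)
(2,6): L (options (2,5)(W), (1,5)(W) are all W)
Every other cell has at least one move into one of the L cells above, so it is W.
From (2,7), the L positions reachable in one move are: (2,6), (1,6). Any move reaching one of these is winning.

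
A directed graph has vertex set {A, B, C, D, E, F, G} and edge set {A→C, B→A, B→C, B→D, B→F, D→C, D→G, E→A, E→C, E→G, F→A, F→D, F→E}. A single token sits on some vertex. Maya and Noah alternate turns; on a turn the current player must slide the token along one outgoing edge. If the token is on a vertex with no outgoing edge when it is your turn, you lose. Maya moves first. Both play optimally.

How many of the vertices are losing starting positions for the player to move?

3

Label each position W (a win for the player to move) or L (a loss). A position with no legal move is L; any other position is W exactly when some move reaches an L, and L when every move reaches a W.
Every edge goes from a vertex to one that appears earlier in the order C, G, D, A, E, F, B, so processing vertices in that order labels each vertex after all of its successors.
C: no outgoing edge → L
G: no outgoing edge → L
D: reaches L-position G → W
A: reaches L-position C → W
E: reaches L-position G → W
F: only reaches E(W), A(W), D(W), all W → L
B: reaches L-position F → W
The L vertices are C, F, G; that is 3 in all.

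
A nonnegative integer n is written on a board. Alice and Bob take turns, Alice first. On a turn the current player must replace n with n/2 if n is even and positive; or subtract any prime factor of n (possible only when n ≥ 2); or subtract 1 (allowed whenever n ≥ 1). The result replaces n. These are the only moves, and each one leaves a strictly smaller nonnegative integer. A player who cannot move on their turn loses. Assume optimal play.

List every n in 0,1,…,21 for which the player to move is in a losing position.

0, 4, 9, 14, 20

Compute win/loss labels from the base case upward. A position with no move is L. Any other position is W if it can reach an L in one move, else L.
n=0: no move → L
n=1: W (go to 0, an L position)
n=2: W (go to 0, an L position)
n=3: W (go to 0, an L position)
n=4: L (options 2(W), 3(W) are all W)
n=5: W (go to 0, an L position)
n=6: W (go to 4, an L position)
n=7: W (go to 0, an L position)
n=8: W (go to 4, an L position)
n=9: L (options 6(W), 8(W) are all W)
n=10: W (go to 9, an L position)
n=11: W (go to 0, an L position)
n=12: W (go to 9, an L position)
n=13: W (go to 0, an L position)
n=14: L (options 7(W), 12(W), 13(W) are all W)
n=15: W (go to 14, an L position)
n=16: W (go to 14, an L position)
n=17: W (go to 0, an L position)
n=18: W (go to 9, an L position)
n=19: W (go to 0, an L position)
n=20: L (options 10(W), 15(W), 18(W), 19(W) are all W)
n=21: W (go to 14, an L position)
Reading off the rows marked L gives the requested list; there are 5 such values of n.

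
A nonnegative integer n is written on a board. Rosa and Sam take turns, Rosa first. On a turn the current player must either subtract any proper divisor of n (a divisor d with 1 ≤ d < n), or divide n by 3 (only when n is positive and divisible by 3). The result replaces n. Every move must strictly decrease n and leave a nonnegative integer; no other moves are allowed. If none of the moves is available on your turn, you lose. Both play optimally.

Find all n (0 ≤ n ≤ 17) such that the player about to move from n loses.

Use the standard recursion: the mover loses at a terminal position; elsewhere, the mover wins exactly when some move hands the opponent an L position.
n=0: no move → L
n=1: no move → L
n=2: reaches L-position 1 → W
n=3: reaches L-position 1 → W
n=4: only reaches 2(W), 3(W), all W → L
n=5: reaches L-position 4 → W
n=6: reaches L-position 4 → W
n=7: only reaches 6(W), which is W → L
n=8: reaches L-position 4 → W
n=9: only reaches 3(W), 6(W), 8(W), all W → L
n=10: reaches L-position 9 → W
n=11: only reaches 10(W), which is W → L
n=12: reaches L-position 4 → W
n=13: only reaches 12(W), which is W → L
n=14: reaches L-position 7 → W
n=15: only reaches 5(W), 10(W), 12(W), 14(W), all W → L
n=16: reaches L-position 15 → W
n=17: only reaches 16(W), which is W → L
Reading off the rows marked L gives the requested list; there are 9 such values of n.

0, 1, 4, 7, 9, 11, 13, 15, 17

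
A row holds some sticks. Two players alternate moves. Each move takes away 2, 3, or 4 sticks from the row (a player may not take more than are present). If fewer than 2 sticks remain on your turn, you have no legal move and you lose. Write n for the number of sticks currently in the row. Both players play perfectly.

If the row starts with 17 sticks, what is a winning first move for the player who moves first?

Remove 4, leaving 13.

Compute win/loss labels from the base case upward. A position with no move is L. Any other position is W if it can reach an L in one move, else L.
n=0: no move → L
n=1: no move → L
n=2: W (go to 0, an L position)
n=3: W (go to 1, an L position)
n=4: W (go to 1, an L position)
n=5: W (go to 1, an L position)
n=6: L (options 4(W), 3(W), 2(W) are all W)
n=7: L (options 5(W), 4(W), 3(W) are all W)
n=8: W (go to 6, an L position)
n=9: W (go to 7, an L position)
n=10: W (go to 7, an L position)
n=11: W (go to 7, an L position)
n=12: L (options 10(W), 9(W), 8(W) are all W)
n=13: L (options 11(W), 10(W), 9(W) are all W)
n=14: W (go to 12, an L position)
n=15: W (go to 13, an L position)
n=16: W (go to 13, an L position)
n=17: W (go to 13, an L position)
From 17, the L positions reachable in one move are: 13.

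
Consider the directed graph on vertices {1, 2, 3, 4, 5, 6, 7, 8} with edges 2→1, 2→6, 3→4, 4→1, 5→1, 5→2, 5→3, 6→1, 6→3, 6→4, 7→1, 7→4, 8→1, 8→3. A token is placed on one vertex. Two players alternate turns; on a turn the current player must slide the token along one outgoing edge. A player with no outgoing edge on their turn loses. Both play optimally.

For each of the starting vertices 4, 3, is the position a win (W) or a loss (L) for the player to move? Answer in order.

Positions with no move are L. A position that does have a move is losing for the player to move precisely when every available move leads to a winning position for the opponent. Fill in the labels:
Every edge goes from a vertex to one that appears earlier in the order 1, 4, 3, 6, 7, 2, 5, 8, so processing vertices in that order labels each vertex after all of its successors.
1: no outgoing edge → L
4: W (go to 1, an L position)
3: L (sole option 4(W) is W)
6: W (go to 3, an L position)
7: W (go to 1, an L position)
2: W (go to 1, an L position)
5: W (go to 3, an L position)
8: W (go to 3, an L position)

4: W, 3: L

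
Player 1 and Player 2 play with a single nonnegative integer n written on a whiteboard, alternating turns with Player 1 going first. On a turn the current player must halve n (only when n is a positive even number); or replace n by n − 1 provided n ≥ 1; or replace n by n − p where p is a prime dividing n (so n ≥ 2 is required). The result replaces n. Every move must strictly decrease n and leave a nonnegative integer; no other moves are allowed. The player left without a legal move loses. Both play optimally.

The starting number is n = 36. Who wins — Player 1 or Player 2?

Use the standard recursion: the mover loses at a terminal position; elsewhere, the mover wins exactly when some move hands the opponent an L position.
n=0: no move → L
n=1: reaches L-position 0 → W
n=2: reaches L-position 0 → W
n=3: reaches L-position 0 → W
n=4: only reaches 2(W), 3(W), all W → L
n=5: reaches L-position 0 → W
n=6: reaches L-position 4 → W
n=7: reaches L-position 0 → W
n=8: reaches L-position 4 → W
n=9: only reaches 6(W), 8(W), all W → L
n=10: reaches L-position 9 → W
n=11: reaches L-position 0 → W
n=12: reaches L-position 9 → W
n=13: reaches L-position 0 → W
n=14: only reaches 7(W), 12(W), 13(W), all W → L
n=15: reaches L-position 14 → W
n=16: reaches L-position 14 → W
n=17: reaches L-position 0 → W
n=18: reaches L-position 9 → W
n=19: reaches L-position 0 → W
n=20: only reaches 10(W), 15(W), 18(W), 19(W), all W → L
n=21: reaches L-position 14 → W
n=22: reaches L-position 20 → W
n=23: reaches L-position 0 → W
n=24: only reaches 12(W), 21(W), 22(W), 23(W), all W → L
n=25: reaches L-position 20 → W
n=26: reaches L-position 24 → W
n=27: reaches L-position 24 → W
n=28: reaches L-position 14 → W
n=29: reaches L-position 0 → W
n=30: only reaches 15(W), 25(W), 27(W), 28(W), 29(W), all W → L
n=31: reaches L-position 0 → W
n=32: reaches L-position 30 → W
n=33: reaches L-position 30 → W
n=34: only reaches 17(W), 32(W), 33(W), all W → L
n=35: reaches L-position 30 → W
n=36: reaches L-position 34 → W
From 36 Player 1 can move to 34, reaching an L position.

Player 1 wins.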